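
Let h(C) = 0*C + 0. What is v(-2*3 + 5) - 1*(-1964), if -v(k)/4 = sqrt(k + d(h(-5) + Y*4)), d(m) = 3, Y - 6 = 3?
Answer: 1964 - 4*sqrt(2) ≈ 1958.3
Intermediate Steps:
Y = 9 (Y = 6 + 3 = 9)
h(C) = 0 (h(C) = 0 + 0 = 0)
v(k) = -4*sqrt(3 + k) (v(k) = -4*sqrt(k + 3) = -4*sqrt(3 + k))
v(-2*3 + 5) - 1*(-1964) = -4*sqrt(3 + (-2*3 + 5)) - 1*(-1964) = -4*sqrt(3 + (-6 + 5)) + 1964 = -4*sqrt(3 - 1) + 1964 = -4*sqrt(2) + 1964 = 1964 - 4*sqrt(2)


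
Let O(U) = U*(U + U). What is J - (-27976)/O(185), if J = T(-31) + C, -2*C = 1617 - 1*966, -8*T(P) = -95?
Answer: -85758621/273800 ≈ -313.22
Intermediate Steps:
T(P) = 95/8 (T(P) = -⅛*(-95) = 95/8)
O(U) = 2*U² (O(U) = U*(2*U) = 2*U²)
C = -651/2 (C = -(1617 - 1*966)/2 = -(1617 - 966)/2 = -½*651 = -651/2 ≈ -325.50)
J = -2509/8 (J = 95/8 - 651/2 = -2509/8 ≈ -313.63)
J - (-27976)/O(185) = -2509/8 - (-27976)/(2*185²) = -2509/8 - (-27976)/(2*34225) = -2509/8 - (-27976)/68450 = -2509/8 - 1*(-13988/34225) = -2509/8 + 13988/34225 = -85758621/273800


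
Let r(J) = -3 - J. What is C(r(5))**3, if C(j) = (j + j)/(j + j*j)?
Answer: -8/343 ≈ -0.023324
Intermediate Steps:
C(j) = 2*j/(j + j**2) (C(j) = (2*j)/(j + j**2) = 2*j/(j + j**2))
C(r(5))**3 = (2/(1 + (-3 - 1*5)))**3 = (2/(1 + (-3 - 5)))**3 = (2/(1 - 8))**3 = (2/(-7))**3 = (2*(-1/7))**3 = (-2/7)**3 = -8/343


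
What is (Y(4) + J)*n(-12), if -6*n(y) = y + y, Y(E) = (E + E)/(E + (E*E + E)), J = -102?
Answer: -1220/3 ≈ -406.67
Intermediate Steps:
Y(E) = 2*E/(E² + 2*E) (Y(E) = (2*E)/(E + (E² + E)) = (2*E)/(E + (E + E²)) = (2*E)/(E² + 2*E) = 2*E/(E² + 2*E))
n(y) = -y/3 (n(y) = -(y + y)/6 = -y/3)
(Y(4) + J)*n(-12) = (2/(2 + 4) - 102)*(-⅓*(-12)) = (2/6 - 102)*4 = (2*(⅙) - 102)*4 = (⅓ - 102)*4 = -305/3*4 = -1220/3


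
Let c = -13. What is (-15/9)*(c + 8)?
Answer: 25/3 ≈ 8.3333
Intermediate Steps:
(-15/9)*(c + 8) = (-15/9)*(-13 + 8) = -15*⅑*(-5) = -5/3*(-5) = 25/3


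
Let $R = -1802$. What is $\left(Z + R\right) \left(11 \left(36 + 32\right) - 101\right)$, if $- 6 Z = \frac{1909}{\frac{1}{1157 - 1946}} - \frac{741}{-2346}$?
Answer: $\frac{756597886297}{4692} \approx 1.6125 \cdot 10^{8}$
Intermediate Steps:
$Z = \frac{1177848935}{4692}$ ($Z = - \frac{\frac{1909}{\frac{1}{1157 - 1946}} - \frac{741}{-2346}}{6} = - \frac{\frac{1909}{\frac{1}{-789}} - - \frac{247}{782}}{6} = - \frac{\frac{1909}{- \frac{1}{789}} + \frac{247}{782}}{6} = - \frac{1909 \left(-789\right) + \frac{247}{782}}{6} = - \frac{-1506201 + \frac{247}{782}}{6} = \left(- \frac{1}{6}\right) \left(- \frac{1177848935}{782}\right) = \frac{1177848935}{4692} \approx 2.5103 \cdot 10^{5}$)
$\left(Z + R\right) \left(11 \left(36 + 32\right) - 101\right) = \left(\frac{1177848935}{4692} - 1802\right) \left(11 \left(36 + 32\right) - 101\right) = \frac{1169393951 \left(11 \cdot 68 - 101\right)}{4692} = \frac{1169393951 \left(748 - 101\right)}{4692} = \frac{1169393951}{4692} \cdot 647 = \frac{756597886297}{4692}$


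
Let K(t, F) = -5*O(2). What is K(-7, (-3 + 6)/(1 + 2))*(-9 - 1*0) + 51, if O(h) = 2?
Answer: 141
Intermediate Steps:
K(t, F) = -10 (K(t, F) = -5*2 = -10)
K(-7, (-3 + 6)/(1 + 2))*(-9 - 1*0) + 51 = -10*(-9 - 1*0) + 51 = -10*(-9 + 0) + 51 = -10*(-9) + 51 = 90 + 51 = 141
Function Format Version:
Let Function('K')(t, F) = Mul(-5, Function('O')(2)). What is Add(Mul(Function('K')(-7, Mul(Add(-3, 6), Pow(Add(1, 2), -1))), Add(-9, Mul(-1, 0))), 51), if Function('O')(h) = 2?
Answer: 141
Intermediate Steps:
Function('K')(t, F) = -10 (Function('K')(t, F) = Mul(-5, 2) = -10)
Add(Mul(Function('K')(-7, Mul(Add(-3, 6), Pow(Add(1, 2), -1))), Add(-9, Mul(-1, 0))), 51) = Add(Mul(-10, Add(-9, Mul(-1, 0))), 51) = Add(Mul(-10, Add(-9, 0)), 51) = Add(Mul(-10, -9), 51) = Add(90, 51) = 141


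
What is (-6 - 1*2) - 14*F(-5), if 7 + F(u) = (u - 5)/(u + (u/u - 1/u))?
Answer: 1010/19 ≈ 53.158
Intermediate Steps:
F(u) = -7 + (-5 + u)/(1 + u - 1/u) (F(u) = -7 + (u - 5)/(u + (u/u - 1/u)) = -7 + (-5 + u)/(u + (1 - 1/u)) = -7 + (-5 + u)/(1 + u - 1/u))
(-6 - 1*2) - 14*F(-5) = (-6 - 1*2) - 14*(7 - 12*(-5) - 6*(-5)²)/(-1 - 5 + (-5)²) = (-6 - 2) - 14*(7 + 60 - 6*25)/(-1 - 5 + 25) = -8 - 14*(7 + 60 - 150)/19 = -8 - 14*(-83)/19 = -8 - 14*(-83/19) = -8 + 1162/19 = 1010/19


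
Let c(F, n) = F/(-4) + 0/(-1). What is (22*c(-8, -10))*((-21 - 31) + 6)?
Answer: -2024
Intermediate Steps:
c(F, n) = -F/4 (c(F, n) = F*(-¼) + 0*(-1) = -F/4 + 0 = -F/4)
(22*c(-8, -10))*((-21 - 31) + 6) = (22*(-¼*(-8)))*((-21 - 31) + 6) = (22*2)*(-52 + 6) = 44*(-46) = -2024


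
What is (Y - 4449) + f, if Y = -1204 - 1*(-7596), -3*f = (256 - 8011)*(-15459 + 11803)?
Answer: -9448817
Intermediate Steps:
f = -9450760 (f = -(256 - 8011)*(-15459 + 11803)/3 = -(-2585)*(-3656) = -⅓*28352280 = -9450760)
Y = 6392 (Y = -1204 + 7596 = 6392)
(Y - 4449) + f = (6392 - 4449) - 9450760 = 1943 - 9450760 = -9448817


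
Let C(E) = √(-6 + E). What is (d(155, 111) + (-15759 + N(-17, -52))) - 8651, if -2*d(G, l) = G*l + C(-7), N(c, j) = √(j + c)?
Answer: -66025/2 + I*√69 - I*√13/2 ≈ -33013.0 + 6.5038*I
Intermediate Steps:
N(c, j) = √(c + j)
d(G, l) = -I*√13/2 - G*l/2 (d(G, l) = -(G*l + √(-6 - 7))/2 = -(G*l + √(-13))/2 = -(G*l + I*√13)/2 = -(I*√13 + G*l)/2 = -I*√13/2 - G*l/2)
(d(155, 111) + (-15759 + N(-17, -52))) - 8651 = ((-I*√13/2 - ½*155*111) + (-15759 + √(-17 - 52))) - 8651 = ((-I*√13/2 - 17205/2) + (-15759 + √(-69))) - 8651 = ((-17205/2 - I*√13/2) + (-15759 + I*√69)) - 8651 = (-48723/2 + I*√69 - I*√13/2) - 8651 = -66025/2 + I*√69 - I*√13/2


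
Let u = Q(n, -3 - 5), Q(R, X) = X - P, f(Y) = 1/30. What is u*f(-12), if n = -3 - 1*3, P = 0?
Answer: -4/15 ≈ -0.26667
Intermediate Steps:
f(Y) = 1/30
n = -6 (n = -3 - 3 = -6)
Q(R, X) = X (Q(R, X) = X - 1*0 = X + 0 = X)
u = -8 (u = -3 - 5 = -8)
u*f(-12) = -8*1/30 = -4/15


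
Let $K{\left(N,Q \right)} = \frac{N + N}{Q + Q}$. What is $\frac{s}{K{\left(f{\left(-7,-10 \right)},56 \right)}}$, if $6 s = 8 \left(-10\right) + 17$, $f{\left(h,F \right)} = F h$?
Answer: $- \frac{42}{5} \approx -8.4$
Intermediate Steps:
$K{\left(N,Q \right)} = \frac{N}{Q}$ ($K{\left(N,Q \right)} = \frac{2 N}{2 Q} = 2 N \frac{1}{2 Q} = \frac{N}{Q}$)
$s = - \frac{21}{2}$ ($s = \frac{8 \left(-10\right) + 17}{6} = \frac{-80 + 17}{6} = \frac{1}{6} \left(-63\right) = - \frac{21}{2} \approx -10.5$)
$\frac{s}{K{\left(f{\left(-7,-10 \right)},56 \right)}} = - \frac{21}{2 \frac{\left(-10\right) \left(-7\right)}{56}} = - \frac{21}{2 \cdot 70 \cdot \frac{1}{56}} = - \frac{21}{2 \cdot \frac{5}{4}} = \left(- \frac{21}{2}\right) \frac{4}{5} = - \frac{42}{5}$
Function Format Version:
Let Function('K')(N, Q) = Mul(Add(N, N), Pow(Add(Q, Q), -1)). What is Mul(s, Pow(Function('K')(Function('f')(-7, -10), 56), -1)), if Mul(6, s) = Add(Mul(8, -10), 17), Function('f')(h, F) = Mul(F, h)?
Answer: Rational(-42, 5) ≈ -8.4000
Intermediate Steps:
Function('K')(N, Q) = Mul(N, Pow(Q, -1)) (Function('K')(N, Q) = Mul(Mul(2, N), Pow(Mul(2, Q), -1)) = Mul(Mul(2, N), Mul(Rational(1, 2), Pow(Q, -1))) = Mul(N, Pow(Q, -1)))
s = Rational(-21, 2) (s = Mul(Rational(1, 6), Add(Mul(8, -10), 17)) = Mul(Rational(1, 6), Add(-80, 17)) = Mul(Rational(1, 6), -63) = Rational(-21, 2) ≈ -10.500)
Mul(s, Pow(Function('K')(Function('f')(-7, -10), 56), -1)) = Mul(Rational(-21, 2), Pow(Mul(Mul(-10, -7), Pow(56, -1)), -1)) = Mul(Rational(-21, 2), Pow(Mul(70, Rational(1, 56)), -1)) = Mul(Rational(-21, 2), Pow(Rational(5, 4), -1)) = Mul(Rational(-21, 2), Rational(4, 5)) = Rational(-42, 5)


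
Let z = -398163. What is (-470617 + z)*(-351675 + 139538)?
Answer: 184300382860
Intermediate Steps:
(-470617 + z)*(-351675 + 139538) = (-470617 - 398163)*(-351675 + 139538) = -868780*(-212137) = 184300382860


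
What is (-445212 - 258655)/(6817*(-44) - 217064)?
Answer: 703867/517012 ≈ 1.3614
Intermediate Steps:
(-445212 - 258655)/(6817*(-44) - 217064) = -703867/(-299948 - 217064) = -703867/(-517012) = -703867*(-1/517012) = 703867/517012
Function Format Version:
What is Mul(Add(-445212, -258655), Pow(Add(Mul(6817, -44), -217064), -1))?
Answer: Rational(703867, 517012) ≈ 1.3614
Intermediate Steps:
Mul(Add(-445212, -258655), Pow(Add(Mul(6817, -44), -217064), -1)) = Mul(-703867, Pow(Add(-299948, -217064), -1)) = Mul(-703867, Pow(-517012, -1)) = Mul(-703867, Rational(-1, 517012)) = Rational(703867, 517012)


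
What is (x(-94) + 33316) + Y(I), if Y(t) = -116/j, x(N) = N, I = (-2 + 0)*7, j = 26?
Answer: 431828/13 ≈ 33218.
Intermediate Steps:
I = -14 (I = -2*7 = -14)
Y(t) = -58/13 (Y(t) = -116/26 = -116*1/26 = -58/13)
(x(-94) + 33316) + Y(I) = (-94 + 33316) - 58/13 = 33222 - 58/13 = 431828/13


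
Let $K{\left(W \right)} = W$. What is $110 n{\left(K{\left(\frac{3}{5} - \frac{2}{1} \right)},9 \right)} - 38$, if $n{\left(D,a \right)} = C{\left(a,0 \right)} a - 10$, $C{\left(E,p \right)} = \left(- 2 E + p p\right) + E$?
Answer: $-10048$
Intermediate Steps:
$C{\left(E,p \right)} = p^{2} - E$ ($C{\left(E,p \right)} = \left(- 2 E + p^{2}\right) + E = \left(p^{2} - 2 E\right) + E = p^{2} - E$)
$n{\left(D,a \right)} = -10 - a^{2}$ ($n{\left(D,a \right)} = \left(0^{2} - a\right) a - 10 = \left(0 - a\right) a - 10 = - a a - 10 = - a^{2} - 10 = -10 - a^{2}$)
$110 n{\left(K{\left(\frac{3}{5} - \frac{2}{1} \right)},9 \right)} - 38 = 110 \left(-10 - 9^{2}\right) - 38 = 110 \left(-10 - 81\right) - 38 = 110 \left(-91\right) - 38 = -10010 - 38 = -10048$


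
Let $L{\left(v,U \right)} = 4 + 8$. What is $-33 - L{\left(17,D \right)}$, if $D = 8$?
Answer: $-45$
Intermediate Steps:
$L{\left(v,U \right)} = 12$
$-33 - L{\left(17,D \right)} = -33 - 12 = -45$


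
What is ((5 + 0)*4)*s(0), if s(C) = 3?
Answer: 60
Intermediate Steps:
((5 + 0)*4)*s(0) = ((5 + 0)*4)*3 = (5*4)*3 = 20*3 = 60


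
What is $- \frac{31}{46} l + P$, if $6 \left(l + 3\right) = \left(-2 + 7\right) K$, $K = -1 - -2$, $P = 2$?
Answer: $\frac{955}{276} \approx 3.4601$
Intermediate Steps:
$K = 1$ ($K = -1 + 2 = 1$)
$l = - \frac{13}{6}$ ($l = -3 + \frac{\left(-2 + 7\right) 1}{6} = -3 + \frac{5 \cdot 1}{6} = -3 + \frac{1}{6} \cdot 5 = -3 + \frac{5}{6} = - \frac{13}{6} \approx -2.1667$)
$- \frac{31}{46} l + P = - \frac{31}{46} \left(- \frac{13}{6}\right) + 2 = \left(-31\right) \frac{1}{46} \left(- \frac{13}{6}\right) + 2 = \left(- \frac{31}{46}\right) \left(- \frac{13}{6}\right) + 2 = \frac{403}{276} + 2 = \frac{955}{276}$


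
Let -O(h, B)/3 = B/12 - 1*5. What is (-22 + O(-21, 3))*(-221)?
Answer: 6851/4 ≈ 1712.8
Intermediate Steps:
O(h, B) = 15 - B/4 (O(h, B) = -3*(B/12 - 1*5) = -3*(B*(1/12) - 5) = -3*(B/12 - 5) = -3*(-5 + B/12) = 15 - B/4)
(-22 + O(-21, 3))*(-221) = (-22 + (15 - ¼*3))*(-221) = (-22 + (15 - ¾))*(-221) = (-22 + 57/4)*(-221) = -31/4*(-221) = 6851/4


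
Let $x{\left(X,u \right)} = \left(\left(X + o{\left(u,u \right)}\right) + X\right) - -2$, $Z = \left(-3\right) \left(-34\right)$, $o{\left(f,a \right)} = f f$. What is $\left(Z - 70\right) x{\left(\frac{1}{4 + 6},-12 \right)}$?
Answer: $\frac{23392}{5} \approx 4678.4$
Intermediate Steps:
$o{\left(f,a \right)} = f^{2}$
$Z = 102$
$x{\left(X,u \right)} = 2 + u^{2} + 2 X$ ($x{\left(X,u \right)} = \left(\left(X + u^{2}\right) + X\right) - -2 = \left(u^{2} + 2 X\right) + 2 = 2 + u^{2} + 2 X$)
$\left(Z - 70\right) x{\left(\frac{1}{4 + 6},-12 \right)} = \left(102 - 70\right) \left(2 + \left(-12\right)^{2} + \frac{2}{4 + 6}\right) = 32 \left(2 + 144 + \frac{2}{10}\right) = 32 \left(2 + 144 + 2 \cdot \frac{1}{10}\right) = 32 \left(2 + 144 + \frac{1}{5}\right) = 32 \cdot \frac{731}{5} = \frac{23392}{5}$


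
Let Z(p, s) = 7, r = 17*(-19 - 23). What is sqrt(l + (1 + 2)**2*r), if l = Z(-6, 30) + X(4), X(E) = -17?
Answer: 2*I*sqrt(1609) ≈ 80.225*I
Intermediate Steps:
r = -714 (r = 17*(-42) = -714)
l = -10 (l = 7 - 17 = -10)
sqrt(l + (1 + 2)**2*r) = sqrt(-10 + (1 + 2)**2*(-714)) = sqrt(-10 + 3**2*(-714)) = sqrt(-10 + 9*(-714)) = sqrt(-10 - 6426) = sqrt(-6436) = 2*I*sqrt(1609)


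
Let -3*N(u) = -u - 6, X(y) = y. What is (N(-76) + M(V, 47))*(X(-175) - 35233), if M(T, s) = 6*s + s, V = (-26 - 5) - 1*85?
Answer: -32469136/3 ≈ -1.0823e+7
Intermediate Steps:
V = -116 (V = -31 - 85 = -116)
N(u) = 2 + u/3 (N(u) = -(-u - 6)/3 = -(-6 - u)/3 = 2 + u/3)
M(T, s) = 7*s
(N(-76) + M(V, 47))*(X(-175) - 35233) = ((2 + (⅓)*(-76)) + 7*47)*(-175 - 35233) = ((2 - 76/3) + 329)*(-35408) = (-70/3 + 329)*(-35408) = (917/3)*(-35408) = -32469136/3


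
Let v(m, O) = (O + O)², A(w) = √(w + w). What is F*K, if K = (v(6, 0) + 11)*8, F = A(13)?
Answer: 88*√26 ≈ 448.71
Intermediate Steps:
A(w) = √2*√w (A(w) = √(2*w) = √2*√w)
F = √26 (F = √2*√13 = √26 ≈ 5.0990)
v(m, O) = 4*O² (v(m, O) = (2*O)² = 4*O²)
K = 88 (K = (4*0² + 11)*8 = (4*0 + 11)*8 = (0 + 11)*8 = 11*8 = 88)
F*K = √26*88 = 88*√26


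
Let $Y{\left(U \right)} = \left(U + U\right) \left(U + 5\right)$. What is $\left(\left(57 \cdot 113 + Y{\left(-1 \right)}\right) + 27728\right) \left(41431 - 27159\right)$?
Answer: $487545792$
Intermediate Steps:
$Y{\left(U \right)} = 2 U \left(5 + U\right)$
$\left(\left(57 \cdot 113 + Y{\left(-1 \right)}\right) + 27728\right) \left(41431 - 27159\right) = \left(\left(57 \cdot 113 + 2 \left(-1\right) \left(5 - 1\right)\right) + 27728\right) \left(41431 - 27159\right) = \left(\left(6441 + 2 \left(-1\right) 4\right) + 27728\right) 14272 = \left(\left(6441 - 8\right) + 27728\right) 14272 = \left(6433 + 27728\right) 14272 = 34161 \cdot 14272 = 487545792$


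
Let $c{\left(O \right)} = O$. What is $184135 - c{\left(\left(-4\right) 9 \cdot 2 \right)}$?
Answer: $184207$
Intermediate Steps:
$184135 - c{\left(\left(-4\right) 9 \cdot 2 \right)} = 184135 - \left(-4\right) 9 \cdot 2 = 184135 - \left(-36\right) 2 = 184135 - -72 = 184135 + 72 = 184207$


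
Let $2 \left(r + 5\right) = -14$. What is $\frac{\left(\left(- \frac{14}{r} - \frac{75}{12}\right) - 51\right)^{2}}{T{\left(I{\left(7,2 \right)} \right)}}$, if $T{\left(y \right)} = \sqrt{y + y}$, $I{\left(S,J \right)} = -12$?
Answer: $- \frac{452929 i \sqrt{6}}{1728} \approx - 642.04 i$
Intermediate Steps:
$r = -12$ ($r = -5 + \frac{1}{2} \left(-14\right) = -5 - 7 = -12$)
$T{\left(y \right)} = \sqrt{2} \sqrt{y}$ ($T{\left(y \right)} = \sqrt{2 y} = \sqrt{2} \sqrt{y}$)
$\frac{\left(\left(- \frac{14}{r} - \frac{75}{12}\right) - 51\right)^{2}}{T{\left(I{\left(7,2 \right)} \right)}} = \frac{\left(\left(- \frac{14}{-12} - \frac{75}{12}\right) - 51\right)^{2}}{\sqrt{2} \sqrt{-12}} = \frac{\left(\left(\left(-14\right) \left(- \frac{1}{12}\right) - \frac{25}{4}\right) - 51\right)^{2}}{\sqrt{2} \cdot 2 i \sqrt{3}} = \frac{\left(\left(\frac{7}{6} - \frac{25}{4}\right) - 51\right)^{2}}{2 i \sqrt{6}} = \left(- \frac{61}{12} - 51\right)^{2} \left(- \frac{i \sqrt{6}}{12}\right) = \left(- \frac{673}{12}\right)^{2} \left(- \frac{i \sqrt{6}}{12}\right) = \frac{452929 \left(- \frac{i \sqrt{6}}{12}\right)}{144} = - \frac{452929 i \sqrt{6}}{1728}$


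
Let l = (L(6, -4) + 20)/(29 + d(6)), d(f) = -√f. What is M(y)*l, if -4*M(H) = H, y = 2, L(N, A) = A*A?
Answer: -522/835 - 18*√6/835 ≈ -0.67795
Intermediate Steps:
L(N, A) = A²
M(H) = -H/4
l = 36/(29 - √6) (l = ((-4)² + 20)/(29 - √6) = (16 + 20)/(29 - √6) = 36/(29 - √6) ≈ 1.3559)
M(y)*l = (-¼*2)*(1044/835 + 36*√6/835) = -(1044/835 + 36*√6/835)/2 = -522/835 - 18*√6/835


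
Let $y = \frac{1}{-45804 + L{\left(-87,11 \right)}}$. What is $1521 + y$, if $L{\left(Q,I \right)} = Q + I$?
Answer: $\frac{69783479}{45880} \approx 1521.0$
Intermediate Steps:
$L{\left(Q,I \right)} = I + Q$
$y = - \frac{1}{45880}$ ($y = \frac{1}{-45804 + \left(11 - 87\right)} = \frac{1}{-45804 - 76} = \frac{1}{-45880} = - \frac{1}{45880} \approx -2.1796 \cdot 10^{-5}$)
$1521 + y = 1521 - \frac{1}{45880} = \frac{69783479}{45880}$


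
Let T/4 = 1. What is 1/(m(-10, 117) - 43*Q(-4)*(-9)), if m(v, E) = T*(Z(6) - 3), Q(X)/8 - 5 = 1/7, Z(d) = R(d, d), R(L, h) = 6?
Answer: 7/111540 ≈ 6.2758e-5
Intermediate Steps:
Z(d) = 6
Q(X) = 288/7 (Q(X) = 40 + 8*(1/7) = 40 + 8/7 = 288/7)
T = 4 (T = 4*1 = 4)
m(v, E) = 12 (m(v, E) = 4*(6 - 3) = 4*3 = 12)
1/(m(-10, 117) - 43*Q(-4)*(-9)) = 1/(12 - 43*288/7*(-9)) = 1/(12 - 12384/7*(-9)) = 1/(12 + 111456/7) = 1/(111540/7) = 7/111540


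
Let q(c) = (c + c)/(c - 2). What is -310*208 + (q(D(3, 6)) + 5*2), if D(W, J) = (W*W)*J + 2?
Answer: -1740634/27 ≈ -64468.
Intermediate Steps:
D(W, J) = 2 + J*W**2 (D(W, J) = W**2*J + 2 = J*W**2 + 2 = 2 + J*W**2)
q(c) = 2*c/(-2 + c) (q(c) = (2*c)/(-2 + c) = 2*c/(-2 + c))
-310*208 + (q(D(3, 6)) + 5*2) = -310*208 + (2*(2 + 6*3**2)/(-2 + (2 + 6*3**2)) + 5*2) = -64480 + (2*(2 + 6*9)/(-2 + (2 + 6*9)) + 10) = -64480 + (2*(2 + 54)/(-2 + (2 + 54)) + 10) = -64480 + (2*56/(-2 + 56) + 10) = -64480 + (2*56/54 + 10) = -64480 + (2*56*(1/54) + 10) = -64480 + (56/27 + 10) = -64480 + 326/27 = -1740634/27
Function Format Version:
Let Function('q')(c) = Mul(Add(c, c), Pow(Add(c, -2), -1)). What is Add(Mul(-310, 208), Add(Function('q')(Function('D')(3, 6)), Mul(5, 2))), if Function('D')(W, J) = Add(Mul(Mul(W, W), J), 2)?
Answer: Rational(-1740634, 27) ≈ -64468.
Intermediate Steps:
Function('D')(W, J) = Add(2, Mul(J, Pow(W, 2))) (Function('D')(W, J) = Add(Mul(Pow(W, 2), J), 2) = Add(Mul(J, Pow(W, 2)), 2) = Add(2, Mul(J, Pow(W, 2))))
Function('q')(c) = Mul(2, c, Pow(Add(-2, c), -1)) (Function('q')(c) = Mul(Mul(2, c), Pow(Add(-2, c), -1)) = Mul(2, c, Pow(Add(-2, c), -1)))
Add(Mul(-310, 208), Add(Function('q')(Function('D')(3, 6)), Mul(5, 2))) = Add(Mul(-310, 208), Add(Mul(2, Add(2, Mul(6, Pow(3, 2))), Pow(Add(-2, Add(2, Mul(6, Pow(3, 2)))), -1)), Mul(5, 2))) = Add(-64480, Add(Mul(2, Add(2, Mul(6, 9)), Pow(Add(-2, Add(2, Mul(6, 9))), -1)), 10)) = Add(-64480, Add(Mul(2, Add(2, 54), Pow(Add(-2, Add(2, 54)), -1)), 10)) = Add(-64480, Add(Mul(2, 56, Pow(Add(-2, 56), -1)), 10)) = Add(-64480, Add(Mul(2, 56, Pow(54, -1)), 10)) = Add(-64480, Add(Mul(2, 56, Rational(1, 54)), 10)) = Add(-64480, Add(Rational(56, 27), 10)) = Add(-64480, Rational(326, 27)) = Rational(-1740634, 27)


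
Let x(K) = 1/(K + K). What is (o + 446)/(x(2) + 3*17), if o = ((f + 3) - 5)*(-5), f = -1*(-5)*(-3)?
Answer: 2124/205 ≈ 10.361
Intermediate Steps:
x(K) = 1/(2*K)
f = -15 (f = 5*(-3) = -15)
o = 85 (o = ((-15 + 3) - 5)*(-5) = (-12 - 5)*(-5) = -17*(-5) = 85)
(o + 446)/(x(2) + 3*17) = (85 + 446)/((1/2)/2 + 3*17) = 531/((1/2)*(1/2) + 51) = 531/(1/4 + 51) = 531/(205/4) = 531*(4/205) = 2124/205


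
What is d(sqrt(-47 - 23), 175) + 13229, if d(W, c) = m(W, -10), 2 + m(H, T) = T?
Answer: 13217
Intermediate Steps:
m(H, T) = -2 + T
d(W, c) = -12 (d(W, c) = -2 - 10 = -12)
d(sqrt(-47 - 23), 175) + 13229 = -12 + 13229 = 13217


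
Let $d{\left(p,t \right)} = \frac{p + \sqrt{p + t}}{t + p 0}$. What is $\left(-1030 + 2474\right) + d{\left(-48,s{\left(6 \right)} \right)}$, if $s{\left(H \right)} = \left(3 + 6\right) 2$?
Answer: $\frac{4324}{3} + \frac{i \sqrt{30}}{18} \approx 1441.3 + 0.30429 i$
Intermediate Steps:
$s{\left(H \right)} = 18$ ($s{\left(H \right)} = 9 \cdot 2 = 18$)
$d{\left(p,t \right)} = \frac{p + \sqrt{p + t}}{t}$ ($d{\left(p,t \right)} = \frac{p + \sqrt{p + t}}{t + 0} = \frac{p + \sqrt{p + t}}{t}$)
$\left(-1030 + 2474\right) + d{\left(-48,s{\left(6 \right)} \right)} = \left(-1030 + 2474\right) + \frac{-48 + \sqrt{-48 + 18}}{18} = 1444 + \frac{-48 + \sqrt{-30}}{18} = 1444 + \frac{-48 + i \sqrt{30}}{18} = 1444 - \left(\frac{8}{3} - \frac{i \sqrt{30}}{18}\right) = \frac{4324}{3} + \frac{i \sqrt{30}}{18}$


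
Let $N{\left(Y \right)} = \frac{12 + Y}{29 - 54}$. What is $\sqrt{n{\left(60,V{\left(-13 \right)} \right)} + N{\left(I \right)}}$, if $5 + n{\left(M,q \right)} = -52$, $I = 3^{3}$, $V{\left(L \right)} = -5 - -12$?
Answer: $\frac{2 i \sqrt{366}}{5} \approx 7.6525 i$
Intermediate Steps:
$V{\left(L \right)} = 7$ ($V{\left(L \right)} = -5 + 12 = 7$)
$I = 27$
$N{\left(Y \right)} = - \frac{12}{25} - \frac{Y}{25}$ ($N{\left(Y \right)} = \frac{12 + Y}{-25} = \left(12 + Y\right) \left(- \frac{1}{25}\right) = - \frac{12}{25} - \frac{Y}{25}$)
$n{\left(M,q \right)} = -57$ ($n{\left(M,q \right)} = -5 - 52 = -57$)
$\sqrt{n{\left(60,V{\left(-13 \right)} \right)} + N{\left(I \right)}} = \sqrt{-57 - \frac{39}{25}} = \sqrt{- \frac{1464}{25}} = \frac{2 i \sqrt{366}}{5}$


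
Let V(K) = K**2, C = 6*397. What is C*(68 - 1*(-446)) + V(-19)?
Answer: 1224709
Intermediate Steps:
C = 2382
C*(68 - 1*(-446)) + V(-19) = 2382*(68 - 1*(-446)) + (-19)**2 = 2382*(68 + 446) + 361 = 2382*514 + 361 = 1224348 + 361 = 1224709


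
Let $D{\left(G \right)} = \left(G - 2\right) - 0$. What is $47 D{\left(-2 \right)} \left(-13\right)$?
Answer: $2444$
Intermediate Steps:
$D{\left(G \right)} = -2 + G$ ($D{\left(G \right)} = \left(-2 + G\right) + 0 = -2 + G$)
$47 D{\left(-2 \right)} \left(-13\right) = 47 \left(-2 - 2\right) \left(-13\right) = 47 \left(-4\right) \left(-13\right) = \left(-188\right) \left(-13\right) = 2444$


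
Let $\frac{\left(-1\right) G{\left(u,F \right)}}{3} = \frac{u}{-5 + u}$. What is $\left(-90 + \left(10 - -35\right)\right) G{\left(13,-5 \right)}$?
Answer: $\frac{1755}{8} \approx 219.38$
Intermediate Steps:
$G{\left(u,F \right)} = - \frac{3 u}{-5 + u}$ ($G{\left(u,F \right)} = - 3 \frac{u}{-5 + u} = - \frac{3 u}{-5 + u}$)
$\left(-90 + \left(10 - -35\right)\right) G{\left(13,-5 \right)} = \left(-90 + \left(10 - -35\right)\right) \left(\left(-3\right) 13 \frac{1}{-5 + 13}\right) = \left(-90 + \left(10 + 35\right)\right) \left(\left(-3\right) 13 \cdot \frac{1}{8}\right) = \left(-90 + 45\right) \left(\left(-3\right) 13 \cdot \frac{1}{8}\right) = \left(-45\right) \left(- \frac{39}{8}\right) = \frac{1755}{8}$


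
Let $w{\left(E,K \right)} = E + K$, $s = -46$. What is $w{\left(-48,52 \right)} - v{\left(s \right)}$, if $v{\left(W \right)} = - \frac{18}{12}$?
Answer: $\frac{11}{2} \approx 5.5$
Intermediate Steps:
$v{\left(W \right)} = - \frac{3}{2}$ ($v{\left(W \right)} = \left(-18\right) \frac{1}{12} = - \frac{3}{2}$)
$w{\left(-48,52 \right)} - v{\left(s \right)} = \left(-48 + 52\right) - - \frac{3}{2} = 4 + \frac{3}{2} = \frac{11}{2}$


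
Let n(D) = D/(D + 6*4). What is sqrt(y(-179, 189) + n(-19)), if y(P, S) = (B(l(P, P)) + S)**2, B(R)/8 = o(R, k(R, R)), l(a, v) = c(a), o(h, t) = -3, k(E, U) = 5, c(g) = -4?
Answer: sqrt(680530)/5 ≈ 164.99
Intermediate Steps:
l(a, v) = -4
B(R) = -24 (B(R) = 8*(-3) = -24)
n(D) = D/(24 + D) (n(D) = D/(D + 24) = D/(24 + D))
y(P, S) = (-24 + S)**2
sqrt(y(-179, 189) + n(-19)) = sqrt((-24 + 189)**2 - 19/(24 - 19)) = sqrt(165**2 - 19/5) = sqrt(27225 - 19*1/5) = sqrt(27225 - 19/5) = sqrt(136106/5) = sqrt(680530)/5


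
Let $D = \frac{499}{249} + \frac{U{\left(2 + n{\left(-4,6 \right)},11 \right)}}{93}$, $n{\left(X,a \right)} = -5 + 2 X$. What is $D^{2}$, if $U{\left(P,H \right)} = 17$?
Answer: $\frac{284934400}{59582961} \approx 4.7821$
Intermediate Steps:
$D = \frac{16880}{7719}$ ($D = \frac{499}{249} + \frac{17}{93} = \frac{16880}{7719} \approx 2.1868$)
$D^{2} = \left(\frac{16880}{7719}\right)^{2} = \frac{284934400}{59582961}$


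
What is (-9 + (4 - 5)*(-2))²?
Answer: 49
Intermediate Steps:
(-9 + (4 - 5)*(-2))² = (-9 - 1*(-2))² = (-9 + 2)² = (-7)² = 49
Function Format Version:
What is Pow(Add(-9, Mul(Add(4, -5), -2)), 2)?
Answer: 49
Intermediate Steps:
Pow(Add(-9, Mul(Add(4, -5), -2)), 2) = Pow(Add(-9, Mul(-1, -2)), 2) = Pow(Add(-9, 2), 2) = Pow(-7, 2) = 49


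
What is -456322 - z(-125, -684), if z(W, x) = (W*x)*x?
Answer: 58025678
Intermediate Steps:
z(W, x) = W*x²
-456322 - z(-125, -684) = -456322 - (-125)*(-684)² = -456322 - (-125)*467856 = -456322 - 1*(-58482000) = -456322 + 58482000 = 58025678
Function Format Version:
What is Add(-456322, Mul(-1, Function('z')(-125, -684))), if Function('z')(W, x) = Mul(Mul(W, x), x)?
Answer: 58025678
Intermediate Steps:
Function('z')(W, x) = Mul(W, Pow(x, 2))
Add(-456322, Mul(-1, Function('z')(-125, -684))) = Add(-456322, Mul(-1, Mul(-125, Pow(-684, 2)))) = Add(-456322, Mul(-1, Mul(-125, 467856))) = Add(-456322, Mul(-1, -58482000)) = Add(-456322, 58482000) = 58025678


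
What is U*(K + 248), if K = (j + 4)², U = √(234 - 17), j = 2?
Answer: 284*√217 ≈ 4183.6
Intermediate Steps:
U = √217 ≈ 14.731
K = 36 (K = (2 + 4)² = 6² = 36)
U*(K + 248) = √217*(36 + 248) = √217*284 = 284*√217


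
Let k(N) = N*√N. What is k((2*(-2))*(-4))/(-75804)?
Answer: -16/18951 ≈ -0.00084428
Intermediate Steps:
k(N) = N^(3/2)
k((2*(-2))*(-4))/(-75804) = ((2*(-2))*(-4))^(3/2)/(-75804) = (-4*(-4))^(3/2)*(-1/75804) = 16^(3/2)*(-1/75804) = 64*(-1/75804) = -16/18951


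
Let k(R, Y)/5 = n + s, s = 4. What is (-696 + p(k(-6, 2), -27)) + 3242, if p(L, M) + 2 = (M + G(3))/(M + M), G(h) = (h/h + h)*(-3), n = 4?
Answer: 45805/18 ≈ 2544.7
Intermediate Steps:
G(h) = -3 - 3*h (G(h) = (1 + h)*(-3) = -3 - 3*h)
k(R, Y) = 40 (k(R, Y) = 5*(4 + 4) = 5*8 = 40)
p(L, M) = -2 + (-12 + M)/(2*M) (p(L, M) = -2 + (M + (-3 - 3*3))/(M + M) = -2 + (M + (-3 - 9))/((2*M)) = -2 + (M - 12)*(1/(2*M)) = -2 + (-12 + M)*(1/(2*M)) = -2 + (-12 + M)/(2*M))
(-696 + p(k(-6, 2), -27)) + 3242 = (-696 + (-3/2 - 6/(-27))) + 3242 = (-696 + (-3/2 - 6*(-1/27))) + 3242 = (-696 + (-3/2 + 2/9)) + 3242 = (-696 - 23/18) + 3242 = -12551/18 + 3242 = 45805/18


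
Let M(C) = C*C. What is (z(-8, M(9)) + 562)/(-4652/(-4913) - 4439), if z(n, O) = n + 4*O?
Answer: -4313614/21804155 ≈ -0.19783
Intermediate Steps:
M(C) = C²
(z(-8, M(9)) + 562)/(-4652/(-4913) - 4439) = ((-8 + 4*9²) + 562)/(-4652/(-4913) - 4439) = ((-8 + 4*81) + 562)/(-4652*(-1/4913) - 4439) = ((-8 + 324) + 562)/(4652/4913 - 4439) = (316 + 562)/(-21804155/4913) = 878*(-4913/21804155) = -4313614/21804155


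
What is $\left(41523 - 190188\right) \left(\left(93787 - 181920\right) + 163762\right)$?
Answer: $-11243385285$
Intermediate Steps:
$\left(41523 - 190188\right) \left(\left(93787 - 181920\right) + 163762\right) = - 148665 \left(\left(93787 - 181920\right) + 163762\right) = - 148665 \left(-88133 + 163762\right) = \left(-148665\right) 75629 = -11243385285$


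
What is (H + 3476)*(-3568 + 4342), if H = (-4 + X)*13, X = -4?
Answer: 2609928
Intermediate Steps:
H = -104 (H = (-4 - 4)*13 = -8*13 = -104)
(H + 3476)*(-3568 + 4342) = (-104 + 3476)*(-3568 + 4342) = 3372*774 = 2609928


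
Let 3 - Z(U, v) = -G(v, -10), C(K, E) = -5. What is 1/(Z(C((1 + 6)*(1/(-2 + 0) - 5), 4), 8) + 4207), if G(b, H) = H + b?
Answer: 1/4208 ≈ 0.00023764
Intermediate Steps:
Z(U, v) = -7 + v (Z(U, v) = 3 - (-1)*(-10 + v) = 3 - (10 - v) = 3 + (-10 + v) = -7 + v)
1/(Z(C((1 + 6)*(1/(-2 + 0) - 5), 4), 8) + 4207) = 1/((-7 + 8) + 4207) = 1/(1 + 4207) = 1/4208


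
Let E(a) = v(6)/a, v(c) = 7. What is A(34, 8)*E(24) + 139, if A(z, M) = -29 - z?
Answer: 965/8 ≈ 120.63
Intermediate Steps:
E(a) = 7/a
A(34, 8)*E(24) + 139 = (-29 - 1*34)*(7/24) + 139 = (-29 - 34)*(7*(1/24)) + 139 = -63*7/24 + 139 = -147/8 + 139 = 965/8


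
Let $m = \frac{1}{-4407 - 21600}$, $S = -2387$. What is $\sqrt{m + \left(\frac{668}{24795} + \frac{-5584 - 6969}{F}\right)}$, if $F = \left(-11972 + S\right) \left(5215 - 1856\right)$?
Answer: $\frac{\sqrt{324388539890985661108726967390}}{3455779787855085} \approx 0.16481$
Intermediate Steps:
$F = -48231881$ ($F = \left(-11972 - 2387\right) \left(5215 - 1856\right) = \left(-14359\right) 3359 = -48231881$)
$m = - \frac{1}{26007}$ ($m = \frac{1}{-26007} = - \frac{1}{26007} \approx -3.8451 \cdot 10^{-5}$)
$\sqrt{m + \left(\frac{668}{24795} + \frac{-5584 - 6969}{F}\right)} = \sqrt{- \frac{1}{26007} + \left(\frac{668}{24795} + \frac{-5584 - 6969}{-48231881}\right)} = \sqrt{- \frac{1}{26007} + \left(668 \cdot \frac{1}{24795} - - \frac{12553}{48231881}\right)} = \sqrt{- \frac{1}{26007} + \left(\frac{668}{24795} + \frac{12553}{48231881}\right)} = \sqrt{- \frac{1}{26007} + \frac{32530148143}{1195909489395}} = \sqrt{\frac{281605217755202}{10367339363565255}} = \frac{\sqrt{324388539890985661108726967390}}{3455779787855085}$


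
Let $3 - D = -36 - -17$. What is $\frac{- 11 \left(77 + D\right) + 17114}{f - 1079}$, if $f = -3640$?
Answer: $- \frac{16025}{4719} \approx -3.3958$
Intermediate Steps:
$D = 22$ ($D = 3 - \left(-36 - -17\right) = 3 - \left(-36 + 17\right) = 3 - -19 = 3 + 19 = 22$)
$\frac{- 11 \left(77 + D\right) + 17114}{f - 1079} = \frac{- 11 \left(77 + 22\right) + 17114}{-3640 - 1079} = \frac{\left(-11\right) 99 + 17114}{-4719} = \left(-1089 + 17114\right) \left(- \frac{1}{4719}\right) = 16025 \left(- \frac{1}{4719}\right) = - \frac{16025}{4719}$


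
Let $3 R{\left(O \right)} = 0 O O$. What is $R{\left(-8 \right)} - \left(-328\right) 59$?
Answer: $19352$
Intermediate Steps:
$R{\left(O \right)} = 0$ ($R{\left(O \right)} = \frac{0 O O}{3} = \frac{0 O}{3} = \frac{1}{3} \cdot 0 = 0$)
$R{\left(-8 \right)} - \left(-328\right) 59 = 0 - \left(-328\right) 59 = 0 - -19352 = 0 + 19352 = 19352$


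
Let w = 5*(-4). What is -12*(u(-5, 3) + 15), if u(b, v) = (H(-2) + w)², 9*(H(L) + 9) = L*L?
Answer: -269056/27 ≈ -9965.0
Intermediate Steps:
H(L) = -9 + L²/9 (H(L) = -9 + (L*L)/9 = -9 + L²/9)
w = -20
u(b, v) = 66049/81 (u(b, v) = ((-9 + (⅑)*(-2)²) - 20)² = ((-9 + (⅑)*4) - 20)² = ((-9 + 4/9) - 20)² = (-77/9 - 20)² = (-257/9)² = 66049/81)
-12*(u(-5, 3) + 15) = -12*(66049/81 + 15) = -12*67264/81 = -269056/27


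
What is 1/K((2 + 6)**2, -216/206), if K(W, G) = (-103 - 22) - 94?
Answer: -1/219 ≈ -0.0045662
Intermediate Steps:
K(W, G) = -219 (K(W, G) = -125 - 94 = -219)
1/K((2 + 6)**2, -216/206) = 1/(-219) = -1/219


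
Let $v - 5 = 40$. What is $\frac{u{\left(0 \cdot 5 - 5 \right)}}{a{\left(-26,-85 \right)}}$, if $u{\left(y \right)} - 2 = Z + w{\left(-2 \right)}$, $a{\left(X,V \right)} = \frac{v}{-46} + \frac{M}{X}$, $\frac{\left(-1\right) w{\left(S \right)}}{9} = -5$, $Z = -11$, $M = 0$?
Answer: $- \frac{184}{5} \approx -36.8$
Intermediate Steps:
$v = 45$ ($v = 5 + 40 = 45$)
$w{\left(S \right)} = 45$ ($w{\left(S \right)} = \left(-9\right) \left(-5\right) = 45$)
$a{\left(X,V \right)} = - \frac{45}{46}$ ($a{\left(X,V \right)} = \frac{45}{-46} + \frac{0}{X} = 45 \left(- \frac{1}{46}\right) + 0 = - \frac{45}{46} + 0 = - \frac{45}{46}$)
$u{\left(y \right)} = 36$ ($u{\left(y \right)} = 2 + \left(-11 + 45\right) = 2 + 34 = 36$)
$\frac{u{\left(0 \cdot 5 - 5 \right)}}{a{\left(-26,-85 \right)}} = \frac{36}{- \frac{45}{46}} = 36 \left(- \frac{46}{45}\right) = - \frac{184}{5}$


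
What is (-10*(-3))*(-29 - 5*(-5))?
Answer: -120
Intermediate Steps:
(-10*(-3))*(-29 - 5*(-5)) = 30*(-29 + 25) = 30*(-4) = -120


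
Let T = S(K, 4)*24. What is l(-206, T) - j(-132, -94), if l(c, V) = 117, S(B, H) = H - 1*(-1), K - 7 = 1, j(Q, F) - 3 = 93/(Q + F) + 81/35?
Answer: 886689/7910 ≈ 112.10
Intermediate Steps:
j(Q, F) = 186/35 + 93/(F + Q) (j(Q, F) = 3 + (93/(Q + F) + 81/35) = 3 + (93/(F + Q) + 81*(1/35)) = 3 + (93/(F + Q) + 81/35) = 3 + (81/35 + 93/(F + Q)) = 186/35 + 93/(F + Q))
K = 8 (K = 7 + 1 = 8)
S(B, H) = 1 + H (S(B, H) = H + 1 = 1 + H)
T = 120 (T = (1 + 4)*24 = 5*24 = 120)
l(-206, T) - j(-132, -94) = 117 - 93*(35 + 2*(-94) + 2*(-132))/(35*(-94 - 132)) = 117 - 93*(35 - 188 - 264)/(35*(-226)) = 117 - 93*(-1)*(-417)/(35*226) = 117 - 1*38781/7910 = 117 - 38781/7910 = 886689/7910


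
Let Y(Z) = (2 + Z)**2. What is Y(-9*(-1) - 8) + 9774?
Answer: 9783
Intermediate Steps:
Y(-9*(-1) - 8) + 9774 = (2 + (-9*(-1) - 8))**2 + 9774 = (2 + (9 - 8))**2 + 9774 = (2 + 1)**2 + 9774 = 3**2 + 9774 = 9 + 9774 = 9783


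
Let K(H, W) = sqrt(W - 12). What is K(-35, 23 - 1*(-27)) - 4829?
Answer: -4829 + sqrt(38) ≈ -4822.8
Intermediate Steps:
K(H, W) = sqrt(-12 + W)
K(-35, 23 - 1*(-27)) - 4829 = sqrt(-12 + (23 - 1*(-27))) - 4829 = sqrt(-12 + (23 + 27)) - 4829 = sqrt(-12 + 50) - 4829 = sqrt(38) - 4829 = -4829 + sqrt(38)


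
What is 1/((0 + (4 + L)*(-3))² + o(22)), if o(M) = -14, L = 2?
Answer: 1/310 ≈ 0.0032258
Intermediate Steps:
1/((0 + (4 + L)*(-3))² + o(22)) = 1/((0 + (4 + 2)*(-3))² - 14) = 1/((0 + 6*(-3))² - 14) = 1/((0 - 18)² - 14) = 1/((-18)² - 14) = 1/(324 - 14) = 1/310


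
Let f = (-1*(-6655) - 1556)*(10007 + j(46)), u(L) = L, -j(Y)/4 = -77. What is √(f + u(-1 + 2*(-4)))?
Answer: 4*√3287261 ≈ 7252.3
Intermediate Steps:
j(Y) = 308 (j(Y) = -4*(-77) = 308)
f = 52596185 (f = (-1*(-6655) - 1556)*(10007 + 308) = (6655 - 1556)*10315 = 5099*10315 = 52596185)
√(f + u(-1 + 2*(-4))) = √(52596185 + (-1 + 2*(-4))) = √(52596185 + (-1 - 8)) = √(52596185 - 9) = √52596176 = 4*√3287261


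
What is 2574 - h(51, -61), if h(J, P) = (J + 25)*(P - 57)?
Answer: 11542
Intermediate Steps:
h(J, P) = (-57 + P)*(25 + J) (h(J, P) = (25 + J)*(-57 + P) = (-57 + P)*(25 + J))
2574 - h(51, -61) = 2574 - (-1425 - 57*51 + 25*(-61) + 51*(-61)) = 2574 - (-1425 - 2907 - 1525 - 3111) = 2574 - 1*(-8968) = 2574 + 8968 = 11542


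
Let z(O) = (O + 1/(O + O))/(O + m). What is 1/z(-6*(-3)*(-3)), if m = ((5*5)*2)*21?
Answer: -107568/5833 ≈ -18.441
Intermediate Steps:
m = 1050 (m = (25*2)*21 = 50*21 = 1050)
z(O) = (O + 1/(2*O))/(1050 + O) (z(O) = (O + 1/(O + O))/(O + 1050) = (O + 1/(2*O))/(1050 + O))
1/z(-6*(-3)*(-3)) = 1/((½ + (-6*(-3)*(-3))²)/(((-6*(-3)*(-3)))*(1050 - 6*(-3)*(-3)))) = 1/((½ + (18*(-3))²)/(((18*(-3)))*(1050 + 18*(-3)))) = 1/((½ + (-54)²)/((-54)*(1050 - 54))) = 1/(-1/54*(½ + 2916)/996) = 1/(-1/54*1/996*5833/2) = 1/(-5833/107568) = -107568/5833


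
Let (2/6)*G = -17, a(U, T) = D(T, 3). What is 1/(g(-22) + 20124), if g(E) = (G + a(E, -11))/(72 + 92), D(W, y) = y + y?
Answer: 164/3300291 ≈ 4.9693e-5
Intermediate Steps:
D(W, y) = 2*y
a(U, T) = 6 (a(U, T) = 2*3 = 6)
G = -51 (G = 3*(-17) = -51)
g(E) = -45/164 (g(E) = (-51 + 6)/(72 + 92) = -45/164)
1/(g(-22) + 20124) = 1/(-45/164 + 20124) = 1/(3300291/164) = 164/3300291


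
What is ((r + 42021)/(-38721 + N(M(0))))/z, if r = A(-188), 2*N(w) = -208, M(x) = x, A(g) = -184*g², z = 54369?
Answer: 258451/84435057 ≈ 0.0030609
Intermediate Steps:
N(w) = -104 (N(w) = (½)*(-208) = -104)
r = -6503296 (r = -184*(-188)² = -184*35344 = -6503296)
((r + 42021)/(-38721 + N(M(0))))/z = ((-6503296 + 42021)/(-38721 - 104))/54369 = -6461275/(-38825)*(1/54369) = -6461275*(-1/38825)*(1/54369) = (258451/1553)*(1/54369) = 258451/84435057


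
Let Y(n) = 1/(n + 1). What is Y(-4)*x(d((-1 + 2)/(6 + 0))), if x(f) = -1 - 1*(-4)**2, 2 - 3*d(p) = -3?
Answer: 17/3 ≈ 5.6667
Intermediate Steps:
Y(n) = 1/(1 + n)
d(p) = 5/3 (d(p) = 2/3 - 1/3*(-3) = 2/3 + 1 = 5/3)
x(f) = -17 (x(f) = -1 - 1*16 = -1 - 16 = -17)
Y(-4)*x(d((-1 + 2)/(6 + 0))) = -17/(1 - 4) = -17/(-3) = -1/3*(-17) = 17/3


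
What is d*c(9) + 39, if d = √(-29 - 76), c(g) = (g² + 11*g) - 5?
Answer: 39 + 175*I*√105 ≈ 39.0 + 1793.2*I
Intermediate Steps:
c(g) = -5 + g² + 11*g
d = I*√105 (d = √(-105) = I*√105 ≈ 10.247*I)
d*c(9) + 39 = (I*√105)*(-5 + 9² + 11*9) + 39 = (I*√105)*(-5 + 81 + 99) + 39 = (I*√105)*175 + 39 = 175*I*√105 + 39 = 39 + 175*I*√105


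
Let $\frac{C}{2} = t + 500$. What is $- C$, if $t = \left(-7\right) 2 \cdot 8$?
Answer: $-776$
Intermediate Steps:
$t = -112$ ($t = \left(-14\right) 8 = -112$)
$C = 776$ ($C = 2 \left(-112 + 500\right) = 2 \cdot 388 = 776$)
$- C = \left(-1\right) 776 = -776$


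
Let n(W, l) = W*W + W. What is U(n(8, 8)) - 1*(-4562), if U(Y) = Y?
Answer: 4634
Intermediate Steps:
n(W, l) = W + W² (n(W, l) = W² + W = W + W²)
U(n(8, 8)) - 1*(-4562) = 8*(1 + 8) - 1*(-4562) = 8*9 + 4562 = 72 + 4562 = 4634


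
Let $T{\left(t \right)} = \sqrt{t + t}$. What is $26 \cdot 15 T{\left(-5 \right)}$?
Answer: $390 i \sqrt{10} \approx 1233.3 i$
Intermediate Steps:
$T{\left(t \right)} = \sqrt{2} \sqrt{t}$ ($T{\left(t \right)} = \sqrt{2 t} = \sqrt{2} \sqrt{t}$)
$26 \cdot 15 T{\left(-5 \right)} = 26 \cdot 15 \sqrt{2} \sqrt{-5} = 390 \sqrt{2} i \sqrt{5} = 390 i \sqrt{10}$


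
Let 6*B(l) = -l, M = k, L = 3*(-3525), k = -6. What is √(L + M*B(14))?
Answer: I*√10561 ≈ 102.77*I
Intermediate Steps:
L = -10575
M = -6
B(l) = -l/6 (B(l) = (-l)/6 = -l/6)
√(L + M*B(14)) = √(-10575 - (-1)*14) = √(-10575 - 6*(-7/3)) = √(-10575 + 14) = √(-10561) = I*√10561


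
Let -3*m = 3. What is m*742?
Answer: -742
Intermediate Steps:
m = -1 (m = -1/3*3 = -1)
m*742 = -1*742 = -742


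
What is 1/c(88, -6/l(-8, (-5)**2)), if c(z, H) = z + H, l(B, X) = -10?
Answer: 5/443 ≈ 0.011287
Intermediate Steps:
c(z, H) = H + z
1/c(88, -6/l(-8, (-5)**2)) = 1/(-6/(-10) + 88) = 1/(-6*(-1/10) + 88) = 1/(3/5 + 88) = 1/(443/5) = 5/443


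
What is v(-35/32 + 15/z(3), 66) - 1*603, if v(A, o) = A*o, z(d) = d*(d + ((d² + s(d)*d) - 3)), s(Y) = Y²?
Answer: -31969/48 ≈ -666.02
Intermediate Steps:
z(d) = d*(-3 + d + d² + d³) (z(d) = d*(d + ((d² + d²*d) - 3)) = d*(d + ((d² + d³) - 3)) = d*(d + (-3 + d² + d³)) = d*(-3 + d + d² + d³))
v(-35/32 + 15/z(3), 66) - 1*603 = (-35/32 + 15/((3*(-3 + 3 + 3² + 3³))))*66 - 1*603 = (-35*1/32 + 15/((3*(-3 + 3 + 9 + 27))))*66 - 603 = (-35/32 + 15/((3*36)))*66 - 603 = (-35/32 + 15/108)*66 - 603 = (-35/32 + 15*(1/108))*66 - 603 = (-35/32 + 5/36)*66 - 603 = -275/288*66 - 603 = -3025/48 - 603 = -31969/48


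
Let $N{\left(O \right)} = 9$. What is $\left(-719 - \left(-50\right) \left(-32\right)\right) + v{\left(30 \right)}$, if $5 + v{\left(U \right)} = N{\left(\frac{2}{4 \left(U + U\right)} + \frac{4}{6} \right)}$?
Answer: $-2315$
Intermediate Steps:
$v{\left(U \right)} = 4$ ($v{\left(U \right)} = -5 + 9 = 4$)
$\left(-719 - \left(-50\right) \left(-32\right)\right) + v{\left(30 \right)} = \left(-719 - \left(-50\right) \left(-32\right)\right) + 4 = \left(-719 - 1600\right) + 4 = -2319 + 4 = -2315$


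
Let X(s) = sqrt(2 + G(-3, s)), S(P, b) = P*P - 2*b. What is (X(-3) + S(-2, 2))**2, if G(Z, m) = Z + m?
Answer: -4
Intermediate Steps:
S(P, b) = P**2 - 2*b
X(s) = sqrt(-1 + s) (X(s) = sqrt(2 + (-3 + s)) = sqrt(-1 + s))
(X(-3) + S(-2, 2))**2 = (sqrt(-1 - 3) + ((-2)**2 - 2*2))**2 = (sqrt(-4) + (4 - 4))**2 = (2*I + 0)**2 = (2*I)**2 = -4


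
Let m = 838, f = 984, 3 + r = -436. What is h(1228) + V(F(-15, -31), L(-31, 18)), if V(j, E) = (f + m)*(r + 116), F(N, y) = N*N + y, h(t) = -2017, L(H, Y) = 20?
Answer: -590523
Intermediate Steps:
r = -439 (r = -3 - 436 = -439)
F(N, y) = y + N**2 (F(N, y) = N**2 + y = y + N**2)
V(j, E) = -588506 (V(j, E) = (984 + 838)*(-439 + 116) = 1822*(-323) = -588506)
h(1228) + V(F(-15, -31), L(-31, 18)) = -2017 - 588506 = -590523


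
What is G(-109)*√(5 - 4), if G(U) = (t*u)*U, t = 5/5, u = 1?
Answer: -109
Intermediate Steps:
t = 1 (t = 5*(⅕) = 1)
G(U) = U (G(U) = (1*1)*U = 1*U = U)
G(-109)*√(5 - 4) = -109*√(5 - 4) = -109*√1 = -109*1 = -109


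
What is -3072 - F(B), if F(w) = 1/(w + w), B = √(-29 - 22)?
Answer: -3072 + I*√51/102 ≈ -3072.0 + 0.070014*I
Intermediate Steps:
B = I*√51 (B = √(-51) = I*√51 ≈ 7.1414*I)
F(w) = 1/(2*w)
-3072 - F(B) = -3072 - 1/(2*(I*√51)) = -3072 - (-I*√51/51)/2 = -3072 - (-1)*I*√51/102 = -3072 + I*√51/102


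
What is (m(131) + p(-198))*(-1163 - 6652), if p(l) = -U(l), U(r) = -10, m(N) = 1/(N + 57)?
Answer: -14700015/188 ≈ -78192.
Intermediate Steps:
m(N) = 1/(57 + N)
p(l) = 10 (p(l) = -1*(-10) = 10)
(m(131) + p(-198))*(-1163 - 6652) = (1/(57 + 131) + 10)*(-1163 - 6652) = (1/188 + 10)*(-7815) = (1881/188)*(-7815) = -14700015/188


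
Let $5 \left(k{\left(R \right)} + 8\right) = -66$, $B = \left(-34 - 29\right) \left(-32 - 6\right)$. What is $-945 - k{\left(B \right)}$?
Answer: $- \frac{4619}{5} \approx -923.8$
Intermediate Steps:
$B = 2394$ ($B = \left(-63\right) \left(-38\right) = 2394$)
$k{\left(R \right)} = - \frac{106}{5}$ ($k{\left(R \right)} = -8 + \frac{1}{5} \left(-66\right) = -8 - \frac{66}{5} = - \frac{106}{5}$)
$-945 - k{\left(B \right)} = -945 - - \frac{106}{5} = -945 + \frac{106}{5} = - \frac{4619}{5}$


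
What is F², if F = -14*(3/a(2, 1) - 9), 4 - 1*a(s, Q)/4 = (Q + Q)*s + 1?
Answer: 74529/4 ≈ 18632.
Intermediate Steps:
a(s, Q) = 12 - 8*Q*s (a(s, Q) = 16 - 4*((Q + Q)*s + 1) = 16 - 4*((2*Q)*s + 1) = 16 - 4*(2*Q*s + 1) = 16 - 4*(1 + 2*Q*s) = 16 + (-4 - 8*Q*s) = 12 - 8*Q*s)
F = 273/2 (F = -14*(3/(12 - 8*1*2) - 9) = -14*(3/(12 - 16) - 9) = -14*(3/(-4) - 9) = -14*(3*(-¼) - 9) = -14*(-¾ - 9) = -14*(-39/4) = 273/2 ≈ 136.50)
F² = (273/2)² = 74529/4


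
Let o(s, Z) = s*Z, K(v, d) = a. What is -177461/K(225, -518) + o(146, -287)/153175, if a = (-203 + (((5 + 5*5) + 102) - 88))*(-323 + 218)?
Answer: -5576428513/511451325 ≈ -10.903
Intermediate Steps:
a = 16695 (a = (-203 + (((5 + 25) + 102) - 88))*(-105) = (-203 + ((30 + 102) - 88))*(-105) = (-203 + (132 - 88))*(-105) = (-203 + 44)*(-105) = -159*(-105) = 16695)
K(v, d) = 16695
o(s, Z) = Z*s
-177461/K(225, -518) + o(146, -287)/153175 = -177461/16695 - 287*146/153175 = -177461*1/16695 - 41902*1/153175 = -177461/16695 - 41902/153175 = -5576428513/511451325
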